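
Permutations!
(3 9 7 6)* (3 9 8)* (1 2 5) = [0, 2, 5, 8, 4, 1, 9, 6, 3, 7] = (1 2 5)(3 8)(6 9 7)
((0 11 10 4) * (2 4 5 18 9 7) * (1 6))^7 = (0 2 9 5 11 4 7 18 10)(1 6)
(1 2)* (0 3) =(0 3)(1 2) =[3, 2, 1, 0]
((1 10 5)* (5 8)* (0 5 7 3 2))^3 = (0 10 3 5 8 2 1 7)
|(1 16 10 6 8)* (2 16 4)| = |(1 4 2 16 10 6 8)| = 7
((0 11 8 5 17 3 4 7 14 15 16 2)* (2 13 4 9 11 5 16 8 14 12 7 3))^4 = (17)(3 15 4 14 13 11 16 9 8)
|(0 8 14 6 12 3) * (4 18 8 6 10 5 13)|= 28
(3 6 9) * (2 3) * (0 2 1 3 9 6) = (0 2 9 1 3) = [2, 3, 9, 0, 4, 5, 6, 7, 8, 1]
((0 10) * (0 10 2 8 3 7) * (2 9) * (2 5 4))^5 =((10)(0 9 5 4 2 8 3 7))^5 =(10)(0 8 5 7 2 9 3 4)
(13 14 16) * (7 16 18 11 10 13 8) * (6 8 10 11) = (6 8 7 16 10 13 14 18) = [0, 1, 2, 3, 4, 5, 8, 16, 7, 9, 13, 11, 12, 14, 18, 15, 10, 17, 6]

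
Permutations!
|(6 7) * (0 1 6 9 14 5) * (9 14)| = |(0 1 6 7 14 5)| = 6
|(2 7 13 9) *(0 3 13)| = |(0 3 13 9 2 7)| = 6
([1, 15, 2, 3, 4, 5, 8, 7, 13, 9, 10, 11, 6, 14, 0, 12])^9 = (0 1 15 12 6 8 13 14)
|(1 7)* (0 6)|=|(0 6)(1 7)|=2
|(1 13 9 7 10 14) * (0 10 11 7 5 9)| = 10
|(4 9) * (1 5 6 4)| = 5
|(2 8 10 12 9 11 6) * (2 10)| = |(2 8)(6 10 12 9 11)| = 10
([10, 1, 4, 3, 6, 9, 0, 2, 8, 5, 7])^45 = [2, 1, 0, 3, 10, 9, 7, 6, 8, 5, 4]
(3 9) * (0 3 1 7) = [3, 7, 2, 9, 4, 5, 6, 0, 8, 1] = (0 3 9 1 7)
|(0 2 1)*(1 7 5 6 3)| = 7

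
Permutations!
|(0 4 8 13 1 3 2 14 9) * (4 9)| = 14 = |(0 9)(1 3 2 14 4 8 13)|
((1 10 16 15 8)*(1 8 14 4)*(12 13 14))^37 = (1 13 16 4 12 10 14 15)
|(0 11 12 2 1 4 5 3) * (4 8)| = |(0 11 12 2 1 8 4 5 3)| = 9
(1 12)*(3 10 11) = (1 12)(3 10 11) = [0, 12, 2, 10, 4, 5, 6, 7, 8, 9, 11, 3, 1]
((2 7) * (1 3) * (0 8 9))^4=((0 8 9)(1 3)(2 7))^4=(0 8 9)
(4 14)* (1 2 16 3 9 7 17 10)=[0, 2, 16, 9, 14, 5, 6, 17, 8, 7, 1, 11, 12, 13, 4, 15, 3, 10]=(1 2 16 3 9 7 17 10)(4 14)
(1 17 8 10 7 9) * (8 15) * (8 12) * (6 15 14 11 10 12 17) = (1 6 15 17 14 11 10 7 9)(8 12) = [0, 6, 2, 3, 4, 5, 15, 9, 12, 1, 7, 10, 8, 13, 11, 17, 16, 14]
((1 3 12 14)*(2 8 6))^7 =((1 3 12 14)(2 8 6))^7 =(1 14 12 3)(2 8 6)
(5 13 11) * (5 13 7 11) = (5 7 11 13) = [0, 1, 2, 3, 4, 7, 6, 11, 8, 9, 10, 13, 12, 5]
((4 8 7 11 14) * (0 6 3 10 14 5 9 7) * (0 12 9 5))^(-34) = (0 11 7 9 12 8 4 14 10 3 6)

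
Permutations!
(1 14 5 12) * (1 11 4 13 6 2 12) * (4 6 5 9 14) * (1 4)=(2 12 11 6)(4 13 5)(9 14)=[0, 1, 12, 3, 13, 4, 2, 7, 8, 14, 10, 6, 11, 5, 9]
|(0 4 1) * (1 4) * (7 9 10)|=6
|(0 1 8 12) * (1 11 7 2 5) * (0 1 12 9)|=9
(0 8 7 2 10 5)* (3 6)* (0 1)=[8, 0, 10, 6, 4, 1, 3, 2, 7, 9, 5]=(0 8 7 2 10 5 1)(3 6)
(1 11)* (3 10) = (1 11)(3 10) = [0, 11, 2, 10, 4, 5, 6, 7, 8, 9, 3, 1]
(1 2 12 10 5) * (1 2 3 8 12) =(1 3 8 12 10 5 2) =[0, 3, 1, 8, 4, 2, 6, 7, 12, 9, 5, 11, 10]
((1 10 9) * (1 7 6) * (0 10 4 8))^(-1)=(0 8 4 1 6 7 9 10)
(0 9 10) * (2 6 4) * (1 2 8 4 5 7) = [9, 2, 6, 3, 8, 7, 5, 1, 4, 10, 0] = (0 9 10)(1 2 6 5 7)(4 8)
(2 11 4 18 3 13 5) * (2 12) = (2 11 4 18 3 13 5 12) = [0, 1, 11, 13, 18, 12, 6, 7, 8, 9, 10, 4, 2, 5, 14, 15, 16, 17, 3]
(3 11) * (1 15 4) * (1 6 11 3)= (1 15 4 6 11)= [0, 15, 2, 3, 6, 5, 11, 7, 8, 9, 10, 1, 12, 13, 14, 4]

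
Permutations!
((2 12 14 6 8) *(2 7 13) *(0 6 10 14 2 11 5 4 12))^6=(14)(0 5 8 12 13)(2 11 6 4 7)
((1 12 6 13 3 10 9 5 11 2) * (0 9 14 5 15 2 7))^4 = ((0 9 15 2 1 12 6 13 3 10 14 5 11 7))^4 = (0 1 3 11 15 6 14)(2 13 5 9 12 10 7)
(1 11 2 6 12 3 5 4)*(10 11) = (1 10 11 2 6 12 3 5 4) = [0, 10, 6, 5, 1, 4, 12, 7, 8, 9, 11, 2, 3]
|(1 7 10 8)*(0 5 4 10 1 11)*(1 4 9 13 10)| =|(0 5 9 13 10 8 11)(1 7 4)| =21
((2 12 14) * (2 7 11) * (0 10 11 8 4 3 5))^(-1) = (0 5 3 4 8 7 14 12 2 11 10)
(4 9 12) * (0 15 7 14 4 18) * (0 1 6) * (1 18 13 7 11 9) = (18)(0 15 11 9 12 13 7 14 4 1 6) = [15, 6, 2, 3, 1, 5, 0, 14, 8, 12, 10, 9, 13, 7, 4, 11, 16, 17, 18]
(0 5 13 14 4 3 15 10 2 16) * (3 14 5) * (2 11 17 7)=(0 3 15 10 11 17 7 2 16)(4 14)(5 13)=[3, 1, 16, 15, 14, 13, 6, 2, 8, 9, 11, 17, 12, 5, 4, 10, 0, 7]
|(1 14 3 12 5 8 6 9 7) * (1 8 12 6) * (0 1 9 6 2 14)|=6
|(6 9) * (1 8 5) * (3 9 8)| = 6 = |(1 3 9 6 8 5)|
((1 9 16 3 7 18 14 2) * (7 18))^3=((1 9 16 3 18 14 2))^3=(1 3 2 16 14 9 18)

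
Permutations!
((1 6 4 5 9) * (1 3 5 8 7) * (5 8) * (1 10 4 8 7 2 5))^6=((1 6 8 2 5 9 3 7 10 4))^6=(1 3 8 10 5)(2 4 9 6 7)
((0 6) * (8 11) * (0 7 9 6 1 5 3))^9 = (0 1 5 3)(8 11)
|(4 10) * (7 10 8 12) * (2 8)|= |(2 8 12 7 10 4)|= 6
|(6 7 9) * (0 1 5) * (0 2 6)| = |(0 1 5 2 6 7 9)| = 7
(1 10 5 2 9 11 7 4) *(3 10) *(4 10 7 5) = (1 3 7 10 4)(2 9 11 5) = [0, 3, 9, 7, 1, 2, 6, 10, 8, 11, 4, 5]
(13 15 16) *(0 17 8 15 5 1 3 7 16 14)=[17, 3, 2, 7, 4, 1, 6, 16, 15, 9, 10, 11, 12, 5, 0, 14, 13, 8]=(0 17 8 15 14)(1 3 7 16 13 5)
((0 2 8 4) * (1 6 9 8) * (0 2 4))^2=((0 4 2 1 6 9 8))^2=(0 2 6 8 4 1 9)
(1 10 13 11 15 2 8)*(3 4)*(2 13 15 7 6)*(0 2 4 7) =(0 2 8 1 10 15 13 11)(3 7 6 4) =[2, 10, 8, 7, 3, 5, 4, 6, 1, 9, 15, 0, 12, 11, 14, 13]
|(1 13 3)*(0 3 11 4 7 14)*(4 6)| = |(0 3 1 13 11 6 4 7 14)| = 9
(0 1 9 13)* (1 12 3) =(0 12 3 1 9 13) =[12, 9, 2, 1, 4, 5, 6, 7, 8, 13, 10, 11, 3, 0]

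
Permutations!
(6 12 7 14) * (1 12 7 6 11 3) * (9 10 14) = (1 12 6 7 9 10 14 11 3) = [0, 12, 2, 1, 4, 5, 7, 9, 8, 10, 14, 3, 6, 13, 11]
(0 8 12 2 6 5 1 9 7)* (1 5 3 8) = (0 1 9 7)(2 6 3 8 12) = [1, 9, 6, 8, 4, 5, 3, 0, 12, 7, 10, 11, 2]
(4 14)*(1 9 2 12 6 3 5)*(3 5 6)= (1 9 2 12 3 6 5)(4 14)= [0, 9, 12, 6, 14, 1, 5, 7, 8, 2, 10, 11, 3, 13, 4]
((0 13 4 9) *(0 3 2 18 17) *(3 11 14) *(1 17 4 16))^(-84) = ((0 13 16 1 17)(2 18 4 9 11 14 3))^(-84) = (18)(0 13 16 1 17)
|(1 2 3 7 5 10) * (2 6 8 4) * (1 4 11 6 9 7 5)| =|(1 9 7)(2 3 5 10 4)(6 8 11)| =15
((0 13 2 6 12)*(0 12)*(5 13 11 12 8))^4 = ((0 11 12 8 5 13 2 6))^4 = (0 5)(2 12)(6 8)(11 13)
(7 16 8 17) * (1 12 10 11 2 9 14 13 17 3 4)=(1 12 10 11 2 9 14 13 17 7 16 8 3 4)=[0, 12, 9, 4, 1, 5, 6, 16, 3, 14, 11, 2, 10, 17, 13, 15, 8, 7]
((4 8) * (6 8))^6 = ((4 6 8))^6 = (8)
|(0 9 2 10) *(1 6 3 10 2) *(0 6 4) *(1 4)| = 3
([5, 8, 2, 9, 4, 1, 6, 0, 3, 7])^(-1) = [7, 5, 2, 8, 4, 0, 6, 9, 1, 3]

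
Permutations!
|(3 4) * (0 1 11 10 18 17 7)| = 14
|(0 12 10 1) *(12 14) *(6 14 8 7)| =8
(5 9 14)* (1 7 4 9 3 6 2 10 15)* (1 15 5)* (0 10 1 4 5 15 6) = [10, 7, 1, 0, 9, 3, 2, 5, 8, 14, 15, 11, 12, 13, 4, 6] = (0 10 15 6 2 1 7 5 3)(4 9 14)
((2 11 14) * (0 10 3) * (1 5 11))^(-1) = ((0 10 3)(1 5 11 14 2))^(-1) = (0 3 10)(1 2 14 11 5)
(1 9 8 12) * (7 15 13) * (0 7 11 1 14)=[7, 9, 2, 3, 4, 5, 6, 15, 12, 8, 10, 1, 14, 11, 0, 13]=(0 7 15 13 11 1 9 8 12 14)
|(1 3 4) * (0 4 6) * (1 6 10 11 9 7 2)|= 21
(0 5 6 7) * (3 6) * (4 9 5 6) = (0 6 7)(3 4 9 5) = [6, 1, 2, 4, 9, 3, 7, 0, 8, 5]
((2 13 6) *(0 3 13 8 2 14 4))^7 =((0 3 13 6 14 4)(2 8))^7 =(0 3 13 6 14 4)(2 8)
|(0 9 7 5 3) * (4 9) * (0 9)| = 4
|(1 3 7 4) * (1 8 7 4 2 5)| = |(1 3 4 8 7 2 5)| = 7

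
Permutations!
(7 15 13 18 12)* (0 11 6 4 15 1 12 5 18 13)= [11, 12, 2, 3, 15, 18, 4, 1, 8, 9, 10, 6, 7, 13, 14, 0, 16, 17, 5]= (0 11 6 4 15)(1 12 7)(5 18)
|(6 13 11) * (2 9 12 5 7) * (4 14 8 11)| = 30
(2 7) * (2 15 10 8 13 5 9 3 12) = [0, 1, 7, 12, 4, 9, 6, 15, 13, 3, 8, 11, 2, 5, 14, 10] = (2 7 15 10 8 13 5 9 3 12)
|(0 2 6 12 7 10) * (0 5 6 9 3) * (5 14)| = |(0 2 9 3)(5 6 12 7 10 14)| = 12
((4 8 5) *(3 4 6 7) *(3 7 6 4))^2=(4 5 8)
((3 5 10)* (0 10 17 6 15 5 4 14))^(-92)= ((0 10 3 4 14)(5 17 6 15))^(-92)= (17)(0 4 10 14 3)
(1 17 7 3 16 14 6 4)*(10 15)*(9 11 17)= [0, 9, 2, 16, 1, 5, 4, 3, 8, 11, 15, 17, 12, 13, 6, 10, 14, 7]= (1 9 11 17 7 3 16 14 6 4)(10 15)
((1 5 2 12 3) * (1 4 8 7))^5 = (1 4 2 7 3 5 8 12)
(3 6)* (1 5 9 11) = (1 5 9 11)(3 6) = [0, 5, 2, 6, 4, 9, 3, 7, 8, 11, 10, 1]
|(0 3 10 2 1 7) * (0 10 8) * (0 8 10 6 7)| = |(0 3 10 2 1)(6 7)| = 10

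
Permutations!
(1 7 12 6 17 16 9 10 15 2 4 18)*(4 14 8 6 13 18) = (1 7 12 13 18)(2 14 8 6 17 16 9 10 15) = [0, 7, 14, 3, 4, 5, 17, 12, 6, 10, 15, 11, 13, 18, 8, 2, 9, 16, 1]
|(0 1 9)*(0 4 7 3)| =6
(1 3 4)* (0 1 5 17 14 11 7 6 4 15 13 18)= [1, 3, 2, 15, 5, 17, 4, 6, 8, 9, 10, 7, 12, 18, 11, 13, 16, 14, 0]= (0 1 3 15 13 18)(4 5 17 14 11 7 6)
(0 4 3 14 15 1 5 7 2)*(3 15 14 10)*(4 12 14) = [12, 5, 0, 10, 15, 7, 6, 2, 8, 9, 3, 11, 14, 13, 4, 1] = (0 12 14 4 15 1 5 7 2)(3 10)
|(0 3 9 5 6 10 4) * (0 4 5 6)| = |(0 3 9 6 10 5)| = 6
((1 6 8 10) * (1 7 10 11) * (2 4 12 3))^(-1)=((1 6 8 11)(2 4 12 3)(7 10))^(-1)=(1 11 8 6)(2 3 12 4)(7 10)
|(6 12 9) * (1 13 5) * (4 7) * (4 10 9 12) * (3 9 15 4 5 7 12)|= |(1 13 7 10 15 4 12 3 9 6 5)|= 11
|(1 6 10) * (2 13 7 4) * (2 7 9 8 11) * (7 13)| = |(1 6 10)(2 7 4 13 9 8 11)| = 21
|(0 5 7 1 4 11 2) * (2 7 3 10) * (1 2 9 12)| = |(0 5 3 10 9 12 1 4 11 7 2)| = 11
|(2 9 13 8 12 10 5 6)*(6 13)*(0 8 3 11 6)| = 11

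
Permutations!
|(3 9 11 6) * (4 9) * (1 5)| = |(1 5)(3 4 9 11 6)| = 10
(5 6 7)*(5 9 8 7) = (5 6)(7 9 8) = [0, 1, 2, 3, 4, 6, 5, 9, 7, 8]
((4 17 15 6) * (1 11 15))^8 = (1 15 4)(6 17 11)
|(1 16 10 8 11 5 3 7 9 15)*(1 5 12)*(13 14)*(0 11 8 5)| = |(0 11 12 1 16 10 5 3 7 9 15)(13 14)| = 22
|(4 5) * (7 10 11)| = 6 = |(4 5)(7 10 11)|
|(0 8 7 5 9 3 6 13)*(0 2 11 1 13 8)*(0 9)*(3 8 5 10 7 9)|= 4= |(0 3 6 5)(1 13 2 11)(7 10)(8 9)|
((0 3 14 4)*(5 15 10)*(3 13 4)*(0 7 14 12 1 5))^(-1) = (0 10 15 5 1 12 3 14 7 4 13)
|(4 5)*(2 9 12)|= |(2 9 12)(4 5)|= 6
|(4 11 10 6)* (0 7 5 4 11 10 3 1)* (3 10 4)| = 15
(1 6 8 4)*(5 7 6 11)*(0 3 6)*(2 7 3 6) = (0 6 8 4 1 11 5 3 2 7) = [6, 11, 7, 2, 1, 3, 8, 0, 4, 9, 10, 5]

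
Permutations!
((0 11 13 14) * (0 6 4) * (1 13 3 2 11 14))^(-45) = ((0 14 6 4)(1 13)(2 11 3))^(-45) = (0 4 6 14)(1 13)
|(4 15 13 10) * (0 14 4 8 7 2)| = |(0 14 4 15 13 10 8 7 2)| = 9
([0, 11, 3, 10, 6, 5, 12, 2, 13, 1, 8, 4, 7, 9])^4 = [0, 12, 13, 9, 2, 5, 3, 8, 11, 6, 1, 7, 10, 4]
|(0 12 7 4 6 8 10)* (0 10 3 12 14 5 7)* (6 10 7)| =21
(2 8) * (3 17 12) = [0, 1, 8, 17, 4, 5, 6, 7, 2, 9, 10, 11, 3, 13, 14, 15, 16, 12] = (2 8)(3 17 12)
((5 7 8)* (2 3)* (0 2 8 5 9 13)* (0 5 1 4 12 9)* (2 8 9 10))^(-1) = ((0 8)(1 4 12 10 2 3 9 13 5 7))^(-1) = (0 8)(1 7 5 13 9 3 2 10 12 4)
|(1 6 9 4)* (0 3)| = |(0 3)(1 6 9 4)| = 4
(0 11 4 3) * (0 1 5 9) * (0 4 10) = (0 11 10)(1 5 9 4 3) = [11, 5, 2, 1, 3, 9, 6, 7, 8, 4, 0, 10]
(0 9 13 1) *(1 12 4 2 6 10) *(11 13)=[9, 0, 6, 3, 2, 5, 10, 7, 8, 11, 1, 13, 4, 12]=(0 9 11 13 12 4 2 6 10 1)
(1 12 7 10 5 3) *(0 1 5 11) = (0 1 12 7 10 11)(3 5) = [1, 12, 2, 5, 4, 3, 6, 10, 8, 9, 11, 0, 7]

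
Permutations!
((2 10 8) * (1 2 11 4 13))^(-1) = (1 13 4 11 8 10 2)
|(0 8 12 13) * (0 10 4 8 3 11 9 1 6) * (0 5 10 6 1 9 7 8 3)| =|(3 11 7 8 12 13 6 5 10 4)| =10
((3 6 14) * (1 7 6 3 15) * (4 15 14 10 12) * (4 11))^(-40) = (15) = ((1 7 6 10 12 11 4 15))^(-40)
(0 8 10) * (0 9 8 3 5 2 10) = (0 3 5 2 10 9 8) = [3, 1, 10, 5, 4, 2, 6, 7, 0, 8, 9]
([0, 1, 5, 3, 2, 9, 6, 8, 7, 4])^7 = (2 4 9 5)(7 8)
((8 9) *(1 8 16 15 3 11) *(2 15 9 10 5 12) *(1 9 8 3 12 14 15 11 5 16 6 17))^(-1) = (1 17 6 9 11 2 12 15 14 5 3)(8 16 10)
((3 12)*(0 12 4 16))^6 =(0 12 3 4 16)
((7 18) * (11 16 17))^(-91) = (7 18)(11 17 16)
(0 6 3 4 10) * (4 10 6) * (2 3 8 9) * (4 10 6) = (0 10)(2 3 6 8 9) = [10, 1, 3, 6, 4, 5, 8, 7, 9, 2, 0]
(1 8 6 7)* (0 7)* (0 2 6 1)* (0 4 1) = [7, 8, 6, 3, 1, 5, 2, 4, 0] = (0 7 4 1 8)(2 6)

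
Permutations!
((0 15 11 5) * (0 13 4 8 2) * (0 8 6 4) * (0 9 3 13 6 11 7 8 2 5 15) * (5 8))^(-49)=((3 13 9)(4 11 15 7 5 6))^(-49)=(3 9 13)(4 6 5 7 15 11)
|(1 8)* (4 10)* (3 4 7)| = 4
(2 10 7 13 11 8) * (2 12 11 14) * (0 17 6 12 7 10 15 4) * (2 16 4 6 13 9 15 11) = (0 17 13 14 16 4)(2 11 8 7 9 15 6 12) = [17, 1, 11, 3, 0, 5, 12, 9, 7, 15, 10, 8, 2, 14, 16, 6, 4, 13]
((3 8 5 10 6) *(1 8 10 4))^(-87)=(10)(1 8 5 4)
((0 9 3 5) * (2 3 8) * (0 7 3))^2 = (0 8)(2 9)(3 7 5)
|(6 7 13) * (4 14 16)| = |(4 14 16)(6 7 13)| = 3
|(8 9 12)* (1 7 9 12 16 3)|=10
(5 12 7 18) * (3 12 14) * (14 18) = (3 12 7 14)(5 18) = [0, 1, 2, 12, 4, 18, 6, 14, 8, 9, 10, 11, 7, 13, 3, 15, 16, 17, 5]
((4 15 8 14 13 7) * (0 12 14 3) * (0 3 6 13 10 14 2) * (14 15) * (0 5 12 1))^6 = (4 13 8 10)(6 15 14 7)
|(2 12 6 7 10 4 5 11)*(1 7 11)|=20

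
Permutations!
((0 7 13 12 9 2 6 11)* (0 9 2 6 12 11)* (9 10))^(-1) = ((0 7 13 11 10 9 6)(2 12))^(-1) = (0 6 9 10 11 13 7)(2 12)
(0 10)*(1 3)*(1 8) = (0 10)(1 3 8) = [10, 3, 2, 8, 4, 5, 6, 7, 1, 9, 0]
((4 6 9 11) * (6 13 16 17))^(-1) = ((4 13 16 17 6 9 11))^(-1) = (4 11 9 6 17 16 13)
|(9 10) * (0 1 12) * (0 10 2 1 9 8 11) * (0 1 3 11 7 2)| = 8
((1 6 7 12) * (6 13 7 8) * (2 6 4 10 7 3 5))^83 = ((1 13 3 5 2 6 8 4 10 7 12))^83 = (1 8 13 4 3 10 5 7 2 12 6)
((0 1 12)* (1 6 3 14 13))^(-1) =(0 12 1 13 14 3 6) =((0 6 3 14 13 1 12))^(-1)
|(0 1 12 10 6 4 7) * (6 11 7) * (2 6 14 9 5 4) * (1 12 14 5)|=30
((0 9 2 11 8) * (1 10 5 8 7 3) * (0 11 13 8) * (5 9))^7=((0 5)(1 10 9 2 13 8 11 7 3))^7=(0 5)(1 7 8 2 10 3 11 13 9)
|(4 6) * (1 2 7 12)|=|(1 2 7 12)(4 6)|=4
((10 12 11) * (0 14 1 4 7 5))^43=(0 14 1 4 7 5)(10 12 11)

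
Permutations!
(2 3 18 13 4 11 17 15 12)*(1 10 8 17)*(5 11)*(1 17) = (1 10 8)(2 3 18 13 4 5 11 17 15 12) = [0, 10, 3, 18, 5, 11, 6, 7, 1, 9, 8, 17, 2, 4, 14, 12, 16, 15, 13]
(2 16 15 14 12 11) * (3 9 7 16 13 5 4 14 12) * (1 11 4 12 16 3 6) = (1 11 2 13 5 12 4 14 6)(3 9 7)(15 16) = [0, 11, 13, 9, 14, 12, 1, 3, 8, 7, 10, 2, 4, 5, 6, 16, 15]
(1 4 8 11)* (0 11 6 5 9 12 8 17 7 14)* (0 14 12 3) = [11, 4, 2, 0, 17, 9, 5, 12, 6, 3, 10, 1, 8, 13, 14, 15, 16, 7] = (0 11 1 4 17 7 12 8 6 5 9 3)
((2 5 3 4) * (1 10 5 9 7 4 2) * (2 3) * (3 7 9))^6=(1 4 7 3 2 5 10)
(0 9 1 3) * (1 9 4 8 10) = (0 4 8 10 1 3) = [4, 3, 2, 0, 8, 5, 6, 7, 10, 9, 1]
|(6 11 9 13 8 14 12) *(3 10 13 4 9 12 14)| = |(14)(3 10 13 8)(4 9)(6 11 12)| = 12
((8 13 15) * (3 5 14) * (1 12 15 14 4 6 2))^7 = (1 5 8 2 3 15 6 14 12 4 13)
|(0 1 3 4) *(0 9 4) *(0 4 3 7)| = |(0 1 7)(3 4 9)| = 3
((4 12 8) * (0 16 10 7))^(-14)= (0 10)(4 12 8)(7 16)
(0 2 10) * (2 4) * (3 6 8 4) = (0 3 6 8 4 2 10) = [3, 1, 10, 6, 2, 5, 8, 7, 4, 9, 0]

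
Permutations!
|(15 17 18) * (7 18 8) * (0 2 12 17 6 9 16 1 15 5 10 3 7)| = 5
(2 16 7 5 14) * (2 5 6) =(2 16 7 6)(5 14) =[0, 1, 16, 3, 4, 14, 2, 6, 8, 9, 10, 11, 12, 13, 5, 15, 7]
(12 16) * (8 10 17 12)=(8 10 17 12 16)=[0, 1, 2, 3, 4, 5, 6, 7, 10, 9, 17, 11, 16, 13, 14, 15, 8, 12]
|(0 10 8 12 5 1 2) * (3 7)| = 14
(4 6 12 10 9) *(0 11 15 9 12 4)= [11, 1, 2, 3, 6, 5, 4, 7, 8, 0, 12, 15, 10, 13, 14, 9]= (0 11 15 9)(4 6)(10 12)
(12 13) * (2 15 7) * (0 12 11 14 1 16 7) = (0 12 13 11 14 1 16 7 2 15) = [12, 16, 15, 3, 4, 5, 6, 2, 8, 9, 10, 14, 13, 11, 1, 0, 7]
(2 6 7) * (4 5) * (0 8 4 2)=(0 8 4 5 2 6 7)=[8, 1, 6, 3, 5, 2, 7, 0, 4]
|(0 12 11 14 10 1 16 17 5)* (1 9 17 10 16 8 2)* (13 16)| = |(0 12 11 14 13 16 10 9 17 5)(1 8 2)| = 30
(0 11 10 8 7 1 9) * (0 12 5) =(0 11 10 8 7 1 9 12 5) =[11, 9, 2, 3, 4, 0, 6, 1, 7, 12, 8, 10, 5]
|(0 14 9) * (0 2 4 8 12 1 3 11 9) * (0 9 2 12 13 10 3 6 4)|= |(0 14 9 12 1 6 4 8 13 10 3 11 2)|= 13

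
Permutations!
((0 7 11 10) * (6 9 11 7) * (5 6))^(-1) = (0 10 11 9 6 5)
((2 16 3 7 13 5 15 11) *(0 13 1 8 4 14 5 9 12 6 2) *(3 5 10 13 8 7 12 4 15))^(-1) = (0 11 15 8)(1 7)(2 6 12 3 5 16)(4 9 13 10 14)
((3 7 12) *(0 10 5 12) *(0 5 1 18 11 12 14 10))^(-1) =(1 10 14 5 7 3 12 11 18)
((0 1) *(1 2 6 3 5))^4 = ((0 2 6 3 5 1))^4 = (0 5 6)(1 3 2)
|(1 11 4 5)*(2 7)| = |(1 11 4 5)(2 7)| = 4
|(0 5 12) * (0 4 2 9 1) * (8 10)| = |(0 5 12 4 2 9 1)(8 10)| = 14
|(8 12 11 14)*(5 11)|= |(5 11 14 8 12)|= 5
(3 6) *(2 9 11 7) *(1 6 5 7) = (1 6 3 5 7 2 9 11) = [0, 6, 9, 5, 4, 7, 3, 2, 8, 11, 10, 1]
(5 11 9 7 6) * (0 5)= (0 5 11 9 7 6)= [5, 1, 2, 3, 4, 11, 0, 6, 8, 7, 10, 9]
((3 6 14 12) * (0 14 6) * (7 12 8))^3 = (0 7)(3 8)(12 14)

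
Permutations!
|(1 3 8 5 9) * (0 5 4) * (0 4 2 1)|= |(0 5 9)(1 3 8 2)|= 12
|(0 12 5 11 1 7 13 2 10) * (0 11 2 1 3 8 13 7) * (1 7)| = |(0 12 5 2 10 11 3 8 13 7 1)| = 11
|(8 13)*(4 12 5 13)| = 5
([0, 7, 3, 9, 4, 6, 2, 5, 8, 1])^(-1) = [0, 9, 6, 2, 4, 7, 5, 1, 8, 3]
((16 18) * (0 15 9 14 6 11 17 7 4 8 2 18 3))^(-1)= ((0 15 9 14 6 11 17 7 4 8 2 18 16 3))^(-1)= (0 3 16 18 2 8 4 7 17 11 6 14 9 15)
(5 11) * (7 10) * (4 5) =(4 5 11)(7 10) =[0, 1, 2, 3, 5, 11, 6, 10, 8, 9, 7, 4]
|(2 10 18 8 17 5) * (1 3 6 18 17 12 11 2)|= 11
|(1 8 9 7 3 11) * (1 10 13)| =|(1 8 9 7 3 11 10 13)| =8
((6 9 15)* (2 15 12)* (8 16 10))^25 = (8 16 10)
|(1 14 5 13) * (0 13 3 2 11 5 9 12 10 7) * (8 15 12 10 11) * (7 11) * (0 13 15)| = 14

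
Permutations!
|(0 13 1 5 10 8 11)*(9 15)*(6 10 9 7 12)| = |(0 13 1 5 9 15 7 12 6 10 8 11)| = 12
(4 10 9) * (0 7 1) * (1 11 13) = (0 7 11 13 1)(4 10 9) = [7, 0, 2, 3, 10, 5, 6, 11, 8, 4, 9, 13, 12, 1]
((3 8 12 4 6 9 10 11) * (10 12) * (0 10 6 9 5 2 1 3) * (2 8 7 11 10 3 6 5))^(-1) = (0 11 7 3)(1 2 6)(4 12 9)(5 8)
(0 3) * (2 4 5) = (0 3)(2 4 5) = [3, 1, 4, 0, 5, 2]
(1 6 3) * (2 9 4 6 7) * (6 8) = (1 7 2 9 4 8 6 3) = [0, 7, 9, 1, 8, 5, 3, 2, 6, 4]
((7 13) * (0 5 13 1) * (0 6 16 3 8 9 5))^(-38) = (1 13 9 3 6 7 5 8 16)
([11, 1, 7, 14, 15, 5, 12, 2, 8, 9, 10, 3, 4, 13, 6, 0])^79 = [15, 1, 7, 11, 12, 5, 14, 2, 8, 9, 10, 0, 6, 13, 3, 4]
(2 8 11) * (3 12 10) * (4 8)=(2 4 8 11)(3 12 10)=[0, 1, 4, 12, 8, 5, 6, 7, 11, 9, 3, 2, 10]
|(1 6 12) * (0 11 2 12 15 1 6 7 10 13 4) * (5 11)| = 12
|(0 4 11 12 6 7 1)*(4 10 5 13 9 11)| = 10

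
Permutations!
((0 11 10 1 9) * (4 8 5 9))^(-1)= ((0 11 10 1 4 8 5 9))^(-1)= (0 9 5 8 4 1 10 11)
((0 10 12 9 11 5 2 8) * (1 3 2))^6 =(0 1 12 2 11)(3 9 8 5 10)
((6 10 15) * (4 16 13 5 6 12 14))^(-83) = ((4 16 13 5 6 10 15 12 14))^(-83) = (4 12 10 5 16 14 15 6 13)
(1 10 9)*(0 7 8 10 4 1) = (0 7 8 10 9)(1 4) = [7, 4, 2, 3, 1, 5, 6, 8, 10, 0, 9]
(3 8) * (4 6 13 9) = (3 8)(4 6 13 9) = [0, 1, 2, 8, 6, 5, 13, 7, 3, 4, 10, 11, 12, 9]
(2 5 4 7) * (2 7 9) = [0, 1, 5, 3, 9, 4, 6, 7, 8, 2] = (2 5 4 9)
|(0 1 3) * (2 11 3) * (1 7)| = 6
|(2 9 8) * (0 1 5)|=3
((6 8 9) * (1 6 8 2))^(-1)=(1 2 6)(8 9)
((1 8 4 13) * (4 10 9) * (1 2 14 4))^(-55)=((1 8 10 9)(2 14 4 13))^(-55)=(1 8 10 9)(2 14 4 13)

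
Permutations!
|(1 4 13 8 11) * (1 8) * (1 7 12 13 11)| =|(1 4 11 8)(7 12 13)| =12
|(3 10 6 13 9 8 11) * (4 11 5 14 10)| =|(3 4 11)(5 14 10 6 13 9 8)| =21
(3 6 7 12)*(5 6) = [0, 1, 2, 5, 4, 6, 7, 12, 8, 9, 10, 11, 3] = (3 5 6 7 12)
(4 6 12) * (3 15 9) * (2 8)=[0, 1, 8, 15, 6, 5, 12, 7, 2, 3, 10, 11, 4, 13, 14, 9]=(2 8)(3 15 9)(4 6 12)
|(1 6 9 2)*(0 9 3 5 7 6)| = |(0 9 2 1)(3 5 7 6)| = 4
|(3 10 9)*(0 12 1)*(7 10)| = |(0 12 1)(3 7 10 9)| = 12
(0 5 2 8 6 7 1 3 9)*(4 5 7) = (0 7 1 3 9)(2 8 6 4 5) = [7, 3, 8, 9, 5, 2, 4, 1, 6, 0]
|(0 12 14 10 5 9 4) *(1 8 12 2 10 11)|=30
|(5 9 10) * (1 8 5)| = |(1 8 5 9 10)| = 5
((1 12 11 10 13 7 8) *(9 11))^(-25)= ((1 12 9 11 10 13 7 8))^(-25)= (1 8 7 13 10 11 9 12)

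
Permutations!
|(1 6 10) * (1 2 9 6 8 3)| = 12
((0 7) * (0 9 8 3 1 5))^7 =((0 7 9 8 3 1 5))^7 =(9)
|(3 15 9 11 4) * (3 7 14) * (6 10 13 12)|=28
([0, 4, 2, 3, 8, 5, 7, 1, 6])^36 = (1 4 8 6 7)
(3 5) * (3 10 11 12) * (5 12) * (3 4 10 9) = (3 12 4 10 11 5 9) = [0, 1, 2, 12, 10, 9, 6, 7, 8, 3, 11, 5, 4]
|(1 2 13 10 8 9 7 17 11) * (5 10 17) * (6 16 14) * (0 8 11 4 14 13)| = 18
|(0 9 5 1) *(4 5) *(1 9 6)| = |(0 6 1)(4 5 9)| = 3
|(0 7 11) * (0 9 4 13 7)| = |(4 13 7 11 9)| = 5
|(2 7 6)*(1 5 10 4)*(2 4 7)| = |(1 5 10 7 6 4)| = 6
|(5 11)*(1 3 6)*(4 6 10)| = |(1 3 10 4 6)(5 11)| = 10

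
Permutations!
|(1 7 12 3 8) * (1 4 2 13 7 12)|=|(1 12 3 8 4 2 13 7)|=8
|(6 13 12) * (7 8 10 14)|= |(6 13 12)(7 8 10 14)|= 12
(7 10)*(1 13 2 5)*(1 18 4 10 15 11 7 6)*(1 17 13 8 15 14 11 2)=(1 8 15 2 5 18 4 10 6 17 13)(7 14 11)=[0, 8, 5, 3, 10, 18, 17, 14, 15, 9, 6, 7, 12, 1, 11, 2, 16, 13, 4]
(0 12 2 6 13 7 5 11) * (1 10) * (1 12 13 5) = (0 13 7 1 10 12 2 6 5 11) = [13, 10, 6, 3, 4, 11, 5, 1, 8, 9, 12, 0, 2, 7]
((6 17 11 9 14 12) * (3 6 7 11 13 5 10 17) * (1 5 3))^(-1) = (1 6 3 13 17 10 5)(7 12 14 9 11) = ((1 5 10 17 13 3 6)(7 11 9 14 12))^(-1)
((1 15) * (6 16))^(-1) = (1 15)(6 16)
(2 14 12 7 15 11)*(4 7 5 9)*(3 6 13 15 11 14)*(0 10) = (0 10)(2 3 6 13 15 14 12 5 9 4 7 11) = [10, 1, 3, 6, 7, 9, 13, 11, 8, 4, 0, 2, 5, 15, 12, 14]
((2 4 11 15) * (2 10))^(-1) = ((2 4 11 15 10))^(-1) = (2 10 15 11 4)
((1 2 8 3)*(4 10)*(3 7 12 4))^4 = (1 12)(2 4)(3 7)(8 10)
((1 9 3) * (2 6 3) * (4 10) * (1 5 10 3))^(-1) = (1 6 2 9)(3 4 10 5)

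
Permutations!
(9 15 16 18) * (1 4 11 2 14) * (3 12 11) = (1 4 3 12 11 2 14)(9 15 16 18) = [0, 4, 14, 12, 3, 5, 6, 7, 8, 15, 10, 2, 11, 13, 1, 16, 18, 17, 9]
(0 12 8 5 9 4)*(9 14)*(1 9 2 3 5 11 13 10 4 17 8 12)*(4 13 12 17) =(0 1 9 4)(2 3 5 14)(8 11 12 17)(10 13) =[1, 9, 3, 5, 0, 14, 6, 7, 11, 4, 13, 12, 17, 10, 2, 15, 16, 8]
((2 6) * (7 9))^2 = ((2 6)(7 9))^2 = (9)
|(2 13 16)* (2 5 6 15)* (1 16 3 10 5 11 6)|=10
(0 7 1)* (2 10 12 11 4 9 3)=(0 7 1)(2 10 12 11 4 9 3)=[7, 0, 10, 2, 9, 5, 6, 1, 8, 3, 12, 4, 11]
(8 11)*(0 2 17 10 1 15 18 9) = (0 2 17 10 1 15 18 9)(8 11) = [2, 15, 17, 3, 4, 5, 6, 7, 11, 0, 1, 8, 12, 13, 14, 18, 16, 10, 9]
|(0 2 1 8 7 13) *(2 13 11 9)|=|(0 13)(1 8 7 11 9 2)|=6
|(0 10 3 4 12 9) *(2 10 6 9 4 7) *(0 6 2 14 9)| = |(0 2 10 3 7 14 9 6)(4 12)| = 8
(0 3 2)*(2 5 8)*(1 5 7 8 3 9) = (0 9 1 5 3 7 8 2) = [9, 5, 0, 7, 4, 3, 6, 8, 2, 1]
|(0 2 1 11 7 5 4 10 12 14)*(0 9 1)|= 18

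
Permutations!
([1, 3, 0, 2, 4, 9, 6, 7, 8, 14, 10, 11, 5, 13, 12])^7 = [2, 0, 3, 1, 4, 12, 6, 7, 8, 5, 10, 11, 14, 13, 9]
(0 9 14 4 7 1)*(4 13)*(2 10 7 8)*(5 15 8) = (0 9 14 13 4 5 15 8 2 10 7 1) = [9, 0, 10, 3, 5, 15, 6, 1, 2, 14, 7, 11, 12, 4, 13, 8]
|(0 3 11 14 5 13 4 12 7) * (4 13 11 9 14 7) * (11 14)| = 10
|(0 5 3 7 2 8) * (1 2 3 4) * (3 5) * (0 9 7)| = 14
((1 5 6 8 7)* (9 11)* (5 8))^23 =(1 7 8)(5 6)(9 11)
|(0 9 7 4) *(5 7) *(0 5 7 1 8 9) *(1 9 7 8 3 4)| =7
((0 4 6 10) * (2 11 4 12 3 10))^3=((0 12 3 10)(2 11 4 6))^3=(0 10 3 12)(2 6 4 11)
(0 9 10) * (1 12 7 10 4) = (0 9 4 1 12 7 10) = [9, 12, 2, 3, 1, 5, 6, 10, 8, 4, 0, 11, 7]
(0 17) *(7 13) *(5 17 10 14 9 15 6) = [10, 1, 2, 3, 4, 17, 5, 13, 8, 15, 14, 11, 12, 7, 9, 6, 16, 0] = (0 10 14 9 15 6 5 17)(7 13)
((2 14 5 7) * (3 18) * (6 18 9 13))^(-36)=(3 18 6 13 9)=((2 14 5 7)(3 9 13 6 18))^(-36)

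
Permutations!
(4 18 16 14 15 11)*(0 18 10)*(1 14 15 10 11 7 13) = (0 18 16 15 7 13 1 14 10)(4 11) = [18, 14, 2, 3, 11, 5, 6, 13, 8, 9, 0, 4, 12, 1, 10, 7, 15, 17, 16]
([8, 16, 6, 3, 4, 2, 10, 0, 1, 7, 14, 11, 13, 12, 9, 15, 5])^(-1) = [7, 8, 5, 3, 4, 16, 2, 9, 0, 14, 6, 11, 13, 12, 10, 15, 1]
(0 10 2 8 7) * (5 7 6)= (0 10 2 8 6 5 7)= [10, 1, 8, 3, 4, 7, 5, 0, 6, 9, 2]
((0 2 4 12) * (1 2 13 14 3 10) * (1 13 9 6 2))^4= ((0 9 6 2 4 12)(3 10 13 14))^4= (14)(0 4 6)(2 9 12)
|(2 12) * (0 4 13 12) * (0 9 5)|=7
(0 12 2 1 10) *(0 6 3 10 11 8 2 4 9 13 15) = (0 12 4 9 13 15)(1 11 8 2)(3 10 6) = [12, 11, 1, 10, 9, 5, 3, 7, 2, 13, 6, 8, 4, 15, 14, 0]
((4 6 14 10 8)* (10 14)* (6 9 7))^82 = (14)(4 10 7)(6 9 8)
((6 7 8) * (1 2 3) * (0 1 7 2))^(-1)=(0 1)(2 6 8 7 3)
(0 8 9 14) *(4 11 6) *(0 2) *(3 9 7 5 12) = (0 8 7 5 12 3 9 14 2)(4 11 6) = [8, 1, 0, 9, 11, 12, 4, 5, 7, 14, 10, 6, 3, 13, 2]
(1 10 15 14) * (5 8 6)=(1 10 15 14)(5 8 6)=[0, 10, 2, 3, 4, 8, 5, 7, 6, 9, 15, 11, 12, 13, 1, 14]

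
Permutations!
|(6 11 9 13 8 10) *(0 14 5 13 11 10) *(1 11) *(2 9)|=|(0 14 5 13 8)(1 11 2 9)(6 10)|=20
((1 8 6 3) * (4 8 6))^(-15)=(4 8)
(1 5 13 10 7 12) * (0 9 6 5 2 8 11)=(0 9 6 5 13 10 7 12 1 2 8 11)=[9, 2, 8, 3, 4, 13, 5, 12, 11, 6, 7, 0, 1, 10]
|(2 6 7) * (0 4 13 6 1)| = 7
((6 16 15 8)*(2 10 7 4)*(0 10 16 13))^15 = (0 16)(2 13)(4 6)(7 8)(10 15) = ((0 10 7 4 2 16 15 8 6 13))^15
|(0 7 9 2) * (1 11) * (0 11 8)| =|(0 7 9 2 11 1 8)| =7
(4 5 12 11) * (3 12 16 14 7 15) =(3 12 11 4 5 16 14 7 15) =[0, 1, 2, 12, 5, 16, 6, 15, 8, 9, 10, 4, 11, 13, 7, 3, 14]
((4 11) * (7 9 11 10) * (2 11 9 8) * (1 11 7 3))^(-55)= (11)(2 8 7)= ((1 11 4 10 3)(2 7 8))^(-55)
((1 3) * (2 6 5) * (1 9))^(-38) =((1 3 9)(2 6 5))^(-38) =(1 3 9)(2 6 5)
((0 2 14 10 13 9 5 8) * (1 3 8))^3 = (0 10 5 8 14 9 3 2 13 1)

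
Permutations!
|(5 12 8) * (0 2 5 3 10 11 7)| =9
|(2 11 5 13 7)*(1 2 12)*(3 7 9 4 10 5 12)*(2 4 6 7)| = |(1 4 10 5 13 9 6 7 3 2 11 12)| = 12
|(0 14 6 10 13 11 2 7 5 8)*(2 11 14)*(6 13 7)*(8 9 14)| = 10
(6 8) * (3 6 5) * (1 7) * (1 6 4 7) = (3 4 7 6 8 5) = [0, 1, 2, 4, 7, 3, 8, 6, 5]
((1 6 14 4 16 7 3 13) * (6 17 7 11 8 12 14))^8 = (1 3 17 13 7)(4 11 12)(8 14 16)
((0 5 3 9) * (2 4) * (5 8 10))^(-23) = ((0 8 10 5 3 9)(2 4))^(-23) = (0 8 10 5 3 9)(2 4)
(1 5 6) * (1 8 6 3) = (1 5 3)(6 8) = [0, 5, 2, 1, 4, 3, 8, 7, 6]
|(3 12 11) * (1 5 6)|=3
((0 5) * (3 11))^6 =((0 5)(3 11))^6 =(11)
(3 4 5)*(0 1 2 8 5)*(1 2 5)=(0 2 8 1 5 3 4)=[2, 5, 8, 4, 0, 3, 6, 7, 1]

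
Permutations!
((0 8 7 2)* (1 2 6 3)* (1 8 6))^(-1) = ((0 6 3 8 7 1 2))^(-1) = (0 2 1 7 8 3 6)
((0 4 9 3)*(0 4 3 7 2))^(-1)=(0 2 7 9 4 3)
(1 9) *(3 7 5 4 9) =(1 3 7 5 4 9) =[0, 3, 2, 7, 9, 4, 6, 5, 8, 1]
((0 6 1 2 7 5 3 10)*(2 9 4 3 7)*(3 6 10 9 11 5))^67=(0 10)(1 7 4 11 3 6 5 9)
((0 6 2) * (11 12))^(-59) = ((0 6 2)(11 12))^(-59) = (0 6 2)(11 12)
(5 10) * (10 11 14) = (5 11 14 10) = [0, 1, 2, 3, 4, 11, 6, 7, 8, 9, 5, 14, 12, 13, 10]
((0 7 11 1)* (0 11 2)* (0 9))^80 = (11)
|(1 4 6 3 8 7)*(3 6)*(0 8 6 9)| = |(0 8 7 1 4 3 6 9)| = 8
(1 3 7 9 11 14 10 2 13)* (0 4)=(0 4)(1 3 7 9 11 14 10 2 13)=[4, 3, 13, 7, 0, 5, 6, 9, 8, 11, 2, 14, 12, 1, 10]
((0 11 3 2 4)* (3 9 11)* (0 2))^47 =(0 3)(2 4)(9 11)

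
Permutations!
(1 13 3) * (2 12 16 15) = (1 13 3)(2 12 16 15) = [0, 13, 12, 1, 4, 5, 6, 7, 8, 9, 10, 11, 16, 3, 14, 2, 15]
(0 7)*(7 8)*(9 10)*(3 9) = (0 8 7)(3 9 10) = [8, 1, 2, 9, 4, 5, 6, 0, 7, 10, 3]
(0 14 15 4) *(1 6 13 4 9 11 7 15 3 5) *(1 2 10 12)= (0 14 3 5 2 10 12 1 6 13 4)(7 15 9 11)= [14, 6, 10, 5, 0, 2, 13, 15, 8, 11, 12, 7, 1, 4, 3, 9]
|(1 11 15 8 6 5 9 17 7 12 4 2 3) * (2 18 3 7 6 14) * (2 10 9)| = |(1 11 15 8 14 10 9 17 6 5 2 7 12 4 18 3)| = 16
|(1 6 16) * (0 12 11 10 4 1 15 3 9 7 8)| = |(0 12 11 10 4 1 6 16 15 3 9 7 8)| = 13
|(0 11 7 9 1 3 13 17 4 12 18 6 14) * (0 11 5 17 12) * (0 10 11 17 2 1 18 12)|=|(0 5 2 1 3 13)(4 10 11 7 9 18 6 14 17)|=18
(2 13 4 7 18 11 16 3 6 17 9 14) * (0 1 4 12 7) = (0 1 4)(2 13 12 7 18 11 16 3 6 17 9 14) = [1, 4, 13, 6, 0, 5, 17, 18, 8, 14, 10, 16, 7, 12, 2, 15, 3, 9, 11]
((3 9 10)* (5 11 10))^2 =((3 9 5 11 10))^2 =(3 5 10 9 11)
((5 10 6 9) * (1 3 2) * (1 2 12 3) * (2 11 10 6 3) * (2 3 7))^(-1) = ((2 11 10 7)(3 12)(5 6 9))^(-1) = (2 7 10 11)(3 12)(5 9 6)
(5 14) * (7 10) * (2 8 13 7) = (2 8 13 7 10)(5 14) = [0, 1, 8, 3, 4, 14, 6, 10, 13, 9, 2, 11, 12, 7, 5]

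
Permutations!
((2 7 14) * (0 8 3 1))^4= ((0 8 3 1)(2 7 14))^4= (2 7 14)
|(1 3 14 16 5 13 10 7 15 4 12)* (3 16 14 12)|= |(1 16 5 13 10 7 15 4 3 12)|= 10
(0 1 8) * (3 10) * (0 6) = (0 1 8 6)(3 10) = [1, 8, 2, 10, 4, 5, 0, 7, 6, 9, 3]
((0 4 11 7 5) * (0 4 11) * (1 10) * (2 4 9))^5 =((0 11 7 5 9 2 4)(1 10))^5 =(0 2 5 11 4 9 7)(1 10)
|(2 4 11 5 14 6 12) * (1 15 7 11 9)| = |(1 15 7 11 5 14 6 12 2 4 9)| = 11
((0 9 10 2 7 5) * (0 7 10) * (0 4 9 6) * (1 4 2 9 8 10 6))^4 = ((0 1 4 8 10 9 2 6)(5 7))^4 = (0 10)(1 9)(2 4)(6 8)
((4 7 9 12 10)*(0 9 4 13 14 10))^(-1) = (0 12 9)(4 7)(10 14 13)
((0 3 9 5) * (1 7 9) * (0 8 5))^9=(0 9 7 1 3)(5 8)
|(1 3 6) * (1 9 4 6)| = 6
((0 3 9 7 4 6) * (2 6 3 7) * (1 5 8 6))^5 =((0 7 4 3 9 2 1 5 8 6))^5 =(0 2)(1 7)(3 8)(4 5)(6 9)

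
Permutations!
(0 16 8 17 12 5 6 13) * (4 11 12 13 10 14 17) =(0 16 8 4 11 12 5 6 10 14 17 13) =[16, 1, 2, 3, 11, 6, 10, 7, 4, 9, 14, 12, 5, 0, 17, 15, 8, 13]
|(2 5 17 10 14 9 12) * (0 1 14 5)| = 6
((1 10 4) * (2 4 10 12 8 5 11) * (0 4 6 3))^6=((0 4 1 12 8 5 11 2 6 3))^6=(0 11 1 6 8)(2 12 3 5 4)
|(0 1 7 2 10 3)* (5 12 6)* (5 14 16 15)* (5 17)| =42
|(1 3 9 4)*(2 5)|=|(1 3 9 4)(2 5)|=4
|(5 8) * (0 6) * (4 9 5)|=4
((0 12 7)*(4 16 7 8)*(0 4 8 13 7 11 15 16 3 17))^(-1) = ((0 12 13 7 4 3 17)(11 15 16))^(-1) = (0 17 3 4 7 13 12)(11 16 15)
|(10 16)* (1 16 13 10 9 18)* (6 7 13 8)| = |(1 16 9 18)(6 7 13 10 8)| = 20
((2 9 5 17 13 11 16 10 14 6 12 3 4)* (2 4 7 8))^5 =(2 11 12 9 16 3 5 10 7 17 14 8 13 6) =((2 9 5 17 13 11 16 10 14 6 12 3 7 8))^5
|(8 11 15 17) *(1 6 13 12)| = 4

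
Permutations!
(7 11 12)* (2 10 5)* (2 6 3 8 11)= [0, 1, 10, 8, 4, 6, 3, 2, 11, 9, 5, 12, 7]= (2 10 5 6 3 8 11 12 7)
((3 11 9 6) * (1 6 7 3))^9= ((1 6)(3 11 9 7))^9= (1 6)(3 11 9 7)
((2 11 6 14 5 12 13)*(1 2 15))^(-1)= (1 15 13 12 5 14 6 11 2)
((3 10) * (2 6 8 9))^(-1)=((2 6 8 9)(3 10))^(-1)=(2 9 8 6)(3 10)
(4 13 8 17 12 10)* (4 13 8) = (4 8 17 12 10 13) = [0, 1, 2, 3, 8, 5, 6, 7, 17, 9, 13, 11, 10, 4, 14, 15, 16, 12]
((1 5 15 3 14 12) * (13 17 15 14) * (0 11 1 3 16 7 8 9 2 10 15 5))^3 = ((0 11 1)(2 10 15 16 7 8 9)(3 13 17 5 14 12))^3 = (2 16 9 15 8 10 7)(3 5)(12 17)(13 14)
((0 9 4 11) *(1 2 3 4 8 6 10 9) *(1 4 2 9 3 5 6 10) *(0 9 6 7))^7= (0 2 8 4 5 10 11 7 3 9)(1 6)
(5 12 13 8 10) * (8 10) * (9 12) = [0, 1, 2, 3, 4, 9, 6, 7, 8, 12, 5, 11, 13, 10] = (5 9 12 13 10)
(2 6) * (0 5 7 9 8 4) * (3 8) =[5, 1, 6, 8, 0, 7, 2, 9, 4, 3] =(0 5 7 9 3 8 4)(2 6)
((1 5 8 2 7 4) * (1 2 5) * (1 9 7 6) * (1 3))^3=((1 9 7 4 2 6 3)(5 8))^3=(1 4 3 7 6 9 2)(5 8)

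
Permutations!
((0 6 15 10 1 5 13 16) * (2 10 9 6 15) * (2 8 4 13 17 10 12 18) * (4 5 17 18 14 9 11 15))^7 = ((0 4 13 16)(1 17 10)(2 12 14 9 6 8 5 18)(11 15))^7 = (0 16 13 4)(1 17 10)(2 18 5 8 6 9 14 12)(11 15)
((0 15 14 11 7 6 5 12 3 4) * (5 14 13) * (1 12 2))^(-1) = ((0 15 13 5 2 1 12 3 4)(6 14 11 7))^(-1) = (0 4 3 12 1 2 5 13 15)(6 7 11 14)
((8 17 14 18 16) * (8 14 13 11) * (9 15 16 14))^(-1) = ((8 17 13 11)(9 15 16)(14 18))^(-1) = (8 11 13 17)(9 16 15)(14 18)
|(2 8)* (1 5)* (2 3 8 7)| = |(1 5)(2 7)(3 8)| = 2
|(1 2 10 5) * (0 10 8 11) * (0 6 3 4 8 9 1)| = 15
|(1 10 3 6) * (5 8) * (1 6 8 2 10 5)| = 6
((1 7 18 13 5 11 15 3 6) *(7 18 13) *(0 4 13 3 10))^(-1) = ((0 4 13 5 11 15 10)(1 18 7 3 6))^(-1) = (0 10 15 11 5 13 4)(1 6 3 7 18)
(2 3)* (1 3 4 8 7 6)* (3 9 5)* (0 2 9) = (0 2 4 8 7 6 1)(3 9 5) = [2, 0, 4, 9, 8, 3, 1, 6, 7, 5]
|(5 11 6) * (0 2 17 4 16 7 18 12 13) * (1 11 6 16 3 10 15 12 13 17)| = |(0 2 1 11 16 7 18 13)(3 10 15 12 17 4)(5 6)| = 24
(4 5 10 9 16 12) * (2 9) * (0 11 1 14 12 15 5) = [11, 14, 9, 3, 0, 10, 6, 7, 8, 16, 2, 1, 4, 13, 12, 5, 15] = (0 11 1 14 12 4)(2 9 16 15 5 10)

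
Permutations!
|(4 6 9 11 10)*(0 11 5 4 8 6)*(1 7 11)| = 10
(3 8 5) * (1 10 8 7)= (1 10 8 5 3 7)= [0, 10, 2, 7, 4, 3, 6, 1, 5, 9, 8]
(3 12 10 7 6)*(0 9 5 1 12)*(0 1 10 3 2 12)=(0 9 5 10 7 6 2 12 3 1)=[9, 0, 12, 1, 4, 10, 2, 6, 8, 5, 7, 11, 3]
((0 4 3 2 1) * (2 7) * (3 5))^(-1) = ((0 4 5 3 7 2 1))^(-1) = (0 1 2 7 3 5 4)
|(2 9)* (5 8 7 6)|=4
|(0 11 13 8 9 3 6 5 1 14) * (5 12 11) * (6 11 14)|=|(0 5 1 6 12 14)(3 11 13 8 9)|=30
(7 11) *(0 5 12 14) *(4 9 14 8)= (0 5 12 8 4 9 14)(7 11)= [5, 1, 2, 3, 9, 12, 6, 11, 4, 14, 10, 7, 8, 13, 0]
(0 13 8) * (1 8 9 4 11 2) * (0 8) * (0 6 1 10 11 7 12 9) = (0 13)(1 6)(2 10 11)(4 7 12 9) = [13, 6, 10, 3, 7, 5, 1, 12, 8, 4, 11, 2, 9, 0]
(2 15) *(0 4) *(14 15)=(0 4)(2 14 15)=[4, 1, 14, 3, 0, 5, 6, 7, 8, 9, 10, 11, 12, 13, 15, 2]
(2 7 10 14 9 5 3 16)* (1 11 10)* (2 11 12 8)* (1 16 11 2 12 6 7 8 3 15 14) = [0, 6, 8, 11, 4, 15, 7, 16, 12, 5, 1, 10, 3, 13, 9, 14, 2] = (1 6 7 16 2 8 12 3 11 10)(5 15 14 9)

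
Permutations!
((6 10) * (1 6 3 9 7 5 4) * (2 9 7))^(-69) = (1 6 10 3 7 5 4)(2 9)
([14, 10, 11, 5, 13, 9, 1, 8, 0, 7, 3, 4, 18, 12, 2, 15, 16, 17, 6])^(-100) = [5, 13, 7, 18, 0, 6, 4, 10, 3, 1, 12, 8, 2, 14, 9, 15, 16, 17, 11]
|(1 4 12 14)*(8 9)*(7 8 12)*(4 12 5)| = 15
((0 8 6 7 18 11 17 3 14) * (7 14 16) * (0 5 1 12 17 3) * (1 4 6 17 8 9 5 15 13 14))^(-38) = ((0 9 5 4 6 1 12 8 17)(3 16 7 18 11)(13 14 15))^(-38) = (0 8 1 4 9 17 12 6 5)(3 7 11 16 18)(13 14 15)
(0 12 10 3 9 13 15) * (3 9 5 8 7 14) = (0 12 10 9 13 15)(3 5 8 7 14) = [12, 1, 2, 5, 4, 8, 6, 14, 7, 13, 9, 11, 10, 15, 3, 0]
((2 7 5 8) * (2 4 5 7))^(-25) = (4 8 5) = ((4 5 8))^(-25)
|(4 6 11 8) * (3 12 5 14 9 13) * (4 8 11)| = 6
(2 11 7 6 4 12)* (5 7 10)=(2 11 10 5 7 6 4 12)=[0, 1, 11, 3, 12, 7, 4, 6, 8, 9, 5, 10, 2]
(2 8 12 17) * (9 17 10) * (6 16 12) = (2 8 6 16 12 10 9 17) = [0, 1, 8, 3, 4, 5, 16, 7, 6, 17, 9, 11, 10, 13, 14, 15, 12, 2]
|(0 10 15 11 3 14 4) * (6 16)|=14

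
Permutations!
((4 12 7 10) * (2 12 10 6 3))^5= (12)(4 10)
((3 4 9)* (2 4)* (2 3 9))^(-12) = (9)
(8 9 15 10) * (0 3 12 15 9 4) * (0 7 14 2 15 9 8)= (0 3 12 9 8 4 7 14 2 15 10)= [3, 1, 15, 12, 7, 5, 6, 14, 4, 8, 0, 11, 9, 13, 2, 10]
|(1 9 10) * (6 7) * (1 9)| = |(6 7)(9 10)| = 2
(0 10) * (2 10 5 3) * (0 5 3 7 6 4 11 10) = (0 3 2)(4 11 10 5 7 6) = [3, 1, 0, 2, 11, 7, 4, 6, 8, 9, 5, 10]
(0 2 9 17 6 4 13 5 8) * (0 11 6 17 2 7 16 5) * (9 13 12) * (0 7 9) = (17)(0 9 2 13 7 16 5 8 11 6 4 12) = [9, 1, 13, 3, 12, 8, 4, 16, 11, 2, 10, 6, 0, 7, 14, 15, 5, 17]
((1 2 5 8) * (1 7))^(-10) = (8) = ((1 2 5 8 7))^(-10)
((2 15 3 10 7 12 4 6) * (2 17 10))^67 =((2 15 3)(4 6 17 10 7 12))^67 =(2 15 3)(4 6 17 10 7 12)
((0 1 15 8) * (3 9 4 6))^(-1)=((0 1 15 8)(3 9 4 6))^(-1)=(0 8 15 1)(3 6 4 9)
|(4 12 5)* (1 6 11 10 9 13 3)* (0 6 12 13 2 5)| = 12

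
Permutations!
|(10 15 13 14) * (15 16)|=5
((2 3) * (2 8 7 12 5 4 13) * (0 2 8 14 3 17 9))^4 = (17)(4 12 8)(5 7 13)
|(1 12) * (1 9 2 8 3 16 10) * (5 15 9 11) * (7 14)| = 22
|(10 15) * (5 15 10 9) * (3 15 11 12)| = |(3 15 9 5 11 12)| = 6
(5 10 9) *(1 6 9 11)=[0, 6, 2, 3, 4, 10, 9, 7, 8, 5, 11, 1]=(1 6 9 5 10 11)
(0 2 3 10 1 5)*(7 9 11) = [2, 5, 3, 10, 4, 0, 6, 9, 8, 11, 1, 7] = (0 2 3 10 1 5)(7 9 11)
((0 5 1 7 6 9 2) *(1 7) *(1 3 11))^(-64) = (0 7 9)(1 11 3)(2 5 6)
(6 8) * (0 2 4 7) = (0 2 4 7)(6 8) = [2, 1, 4, 3, 7, 5, 8, 0, 6]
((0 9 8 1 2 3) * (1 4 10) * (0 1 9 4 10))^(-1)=((0 4)(1 2 3)(8 10 9))^(-1)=(0 4)(1 3 2)(8 9 10)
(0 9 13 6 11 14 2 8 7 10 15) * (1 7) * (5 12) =(0 9 13 6 11 14 2 8 1 7 10 15)(5 12) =[9, 7, 8, 3, 4, 12, 11, 10, 1, 13, 15, 14, 5, 6, 2, 0]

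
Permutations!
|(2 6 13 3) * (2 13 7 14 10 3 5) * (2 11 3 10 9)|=20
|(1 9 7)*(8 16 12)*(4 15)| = 6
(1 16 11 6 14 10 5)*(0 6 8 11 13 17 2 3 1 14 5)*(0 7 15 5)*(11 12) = [6, 16, 3, 1, 4, 14, 0, 15, 12, 9, 7, 8, 11, 17, 10, 5, 13, 2] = (0 6)(1 16 13 17 2 3)(5 14 10 7 15)(8 12 11)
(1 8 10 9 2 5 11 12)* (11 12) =[0, 8, 5, 3, 4, 12, 6, 7, 10, 2, 9, 11, 1] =(1 8 10 9 2 5 12)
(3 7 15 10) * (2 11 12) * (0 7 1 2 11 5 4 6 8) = (0 7 15 10 3 1 2 5 4 6 8)(11 12) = [7, 2, 5, 1, 6, 4, 8, 15, 0, 9, 3, 12, 11, 13, 14, 10]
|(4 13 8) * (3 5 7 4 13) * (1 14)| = 4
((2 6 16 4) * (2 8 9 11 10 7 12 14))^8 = ((2 6 16 4 8 9 11 10 7 12 14))^8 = (2 7 9 16 14 10 8 6 12 11 4)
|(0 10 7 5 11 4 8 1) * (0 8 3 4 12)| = |(0 10 7 5 11 12)(1 8)(3 4)| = 6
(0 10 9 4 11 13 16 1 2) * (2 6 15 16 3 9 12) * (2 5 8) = [10, 6, 0, 9, 11, 8, 15, 7, 2, 4, 12, 13, 5, 3, 14, 16, 1] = (0 10 12 5 8 2)(1 6 15 16)(3 9 4 11 13)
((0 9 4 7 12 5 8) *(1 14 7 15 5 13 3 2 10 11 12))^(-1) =(0 8 5 15 4 9)(1 7 14)(2 3 13 12 11 10)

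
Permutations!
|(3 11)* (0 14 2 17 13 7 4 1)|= |(0 14 2 17 13 7 4 1)(3 11)|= 8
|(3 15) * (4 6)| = |(3 15)(4 6)| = 2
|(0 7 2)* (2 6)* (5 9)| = 4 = |(0 7 6 2)(5 9)|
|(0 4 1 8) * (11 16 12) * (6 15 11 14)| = 12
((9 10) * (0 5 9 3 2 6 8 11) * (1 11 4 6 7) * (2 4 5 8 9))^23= (0 5 7 11 8 2 1)(3 9 4 10 6)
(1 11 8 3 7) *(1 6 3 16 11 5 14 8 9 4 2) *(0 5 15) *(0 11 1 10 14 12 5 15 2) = [15, 2, 10, 7, 0, 12, 3, 6, 16, 4, 14, 9, 5, 13, 8, 11, 1] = (0 15 11 9 4)(1 2 10 14 8 16)(3 7 6)(5 12)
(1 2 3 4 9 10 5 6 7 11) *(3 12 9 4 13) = (1 2 12 9 10 5 6 7 11)(3 13) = [0, 2, 12, 13, 4, 6, 7, 11, 8, 10, 5, 1, 9, 3]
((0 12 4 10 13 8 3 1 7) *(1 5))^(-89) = ((0 12 4 10 13 8 3 5 1 7))^(-89) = (0 12 4 10 13 8 3 5 1 7)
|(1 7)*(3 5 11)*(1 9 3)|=|(1 7 9 3 5 11)|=6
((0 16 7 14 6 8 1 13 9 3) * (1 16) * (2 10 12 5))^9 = (0 3 9 13 1)(2 10 12 5)(6 14 7 16 8)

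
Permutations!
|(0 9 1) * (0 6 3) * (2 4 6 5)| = 8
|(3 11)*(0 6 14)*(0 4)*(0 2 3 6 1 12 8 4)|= |(0 1 12 8 4 2 3 11 6 14)|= 10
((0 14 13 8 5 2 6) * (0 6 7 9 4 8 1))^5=((0 14 13 1)(2 7 9 4 8 5))^5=(0 14 13 1)(2 5 8 4 9 7)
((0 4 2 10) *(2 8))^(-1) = (0 10 2 8 4)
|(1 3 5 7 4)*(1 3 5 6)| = 6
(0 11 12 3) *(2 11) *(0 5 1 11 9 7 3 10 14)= (0 2 9 7 3 5 1 11 12 10 14)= [2, 11, 9, 5, 4, 1, 6, 3, 8, 7, 14, 12, 10, 13, 0]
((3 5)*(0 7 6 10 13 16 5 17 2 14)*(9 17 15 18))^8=(0 15 6 9 13 2 5)(3 7 18 10 17 16 14)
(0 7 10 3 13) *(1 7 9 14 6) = (0 9 14 6 1 7 10 3 13) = [9, 7, 2, 13, 4, 5, 1, 10, 8, 14, 3, 11, 12, 0, 6]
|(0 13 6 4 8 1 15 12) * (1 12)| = 6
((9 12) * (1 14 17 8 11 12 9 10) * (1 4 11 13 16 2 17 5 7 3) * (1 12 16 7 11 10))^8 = (1 13 16)(2 14 7)(3 17 5)(8 11 12)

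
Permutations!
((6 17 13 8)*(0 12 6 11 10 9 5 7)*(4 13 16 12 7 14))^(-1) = (0 7)(4 14 5 9 10 11 8 13)(6 12 16 17)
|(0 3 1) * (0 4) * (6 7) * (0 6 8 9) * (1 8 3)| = 8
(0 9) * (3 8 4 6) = (0 9)(3 8 4 6) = [9, 1, 2, 8, 6, 5, 3, 7, 4, 0]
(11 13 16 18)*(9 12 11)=[0, 1, 2, 3, 4, 5, 6, 7, 8, 12, 10, 13, 11, 16, 14, 15, 18, 17, 9]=(9 12 11 13 16 18)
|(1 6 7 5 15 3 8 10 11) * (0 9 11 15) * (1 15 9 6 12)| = 12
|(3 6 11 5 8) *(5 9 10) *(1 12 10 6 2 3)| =30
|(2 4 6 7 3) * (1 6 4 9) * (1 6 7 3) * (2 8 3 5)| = |(1 7)(2 9 6 5)(3 8)| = 4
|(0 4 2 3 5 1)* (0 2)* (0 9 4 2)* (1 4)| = 7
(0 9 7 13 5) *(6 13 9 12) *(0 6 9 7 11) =(0 12 9 11)(5 6 13) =[12, 1, 2, 3, 4, 6, 13, 7, 8, 11, 10, 0, 9, 5]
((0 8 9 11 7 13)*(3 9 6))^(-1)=(0 13 7 11 9 3 6 8)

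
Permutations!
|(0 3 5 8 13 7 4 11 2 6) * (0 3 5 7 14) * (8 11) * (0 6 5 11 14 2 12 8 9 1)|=14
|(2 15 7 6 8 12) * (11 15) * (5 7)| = 8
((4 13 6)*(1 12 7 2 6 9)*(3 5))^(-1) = ((1 12 7 2 6 4 13 9)(3 5))^(-1) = (1 9 13 4 6 2 7 12)(3 5)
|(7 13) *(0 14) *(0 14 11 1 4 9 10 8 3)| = 8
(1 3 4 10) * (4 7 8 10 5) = (1 3 7 8 10)(4 5) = [0, 3, 2, 7, 5, 4, 6, 8, 10, 9, 1]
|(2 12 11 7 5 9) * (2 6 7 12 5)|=|(2 5 9 6 7)(11 12)|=10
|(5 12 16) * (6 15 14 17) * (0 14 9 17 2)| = 12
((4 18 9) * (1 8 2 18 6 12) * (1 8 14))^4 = (2 6 18 12 9 8 4)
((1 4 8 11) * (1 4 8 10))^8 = (1 4 8 10 11)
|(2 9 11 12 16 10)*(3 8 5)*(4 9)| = 21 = |(2 4 9 11 12 16 10)(3 8 5)|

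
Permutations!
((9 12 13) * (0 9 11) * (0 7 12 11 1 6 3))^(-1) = ((0 9 11 7 12 13 1 6 3))^(-1) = (0 3 6 1 13 12 7 11 9)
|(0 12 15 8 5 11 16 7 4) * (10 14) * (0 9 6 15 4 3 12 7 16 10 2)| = 14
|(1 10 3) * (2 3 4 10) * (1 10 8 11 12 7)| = 9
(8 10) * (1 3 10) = [0, 3, 2, 10, 4, 5, 6, 7, 1, 9, 8] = (1 3 10 8)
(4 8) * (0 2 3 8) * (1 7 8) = [2, 7, 3, 1, 0, 5, 6, 8, 4] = (0 2 3 1 7 8 4)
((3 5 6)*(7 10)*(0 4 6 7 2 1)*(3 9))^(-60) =((0 4 6 9 3 5 7 10 2 1))^(-60) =(10)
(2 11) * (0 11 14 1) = (0 11 2 14 1) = [11, 0, 14, 3, 4, 5, 6, 7, 8, 9, 10, 2, 12, 13, 1]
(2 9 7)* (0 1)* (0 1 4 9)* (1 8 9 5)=(0 4 5 1 8 9 7 2)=[4, 8, 0, 3, 5, 1, 6, 2, 9, 7]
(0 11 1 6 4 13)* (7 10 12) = (0 11 1 6 4 13)(7 10 12) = [11, 6, 2, 3, 13, 5, 4, 10, 8, 9, 12, 1, 7, 0]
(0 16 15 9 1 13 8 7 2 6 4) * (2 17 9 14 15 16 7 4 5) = (0 7 17 9 1 13 8 4)(2 6 5)(14 15) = [7, 13, 6, 3, 0, 2, 5, 17, 4, 1, 10, 11, 12, 8, 15, 14, 16, 9]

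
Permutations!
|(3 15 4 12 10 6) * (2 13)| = 6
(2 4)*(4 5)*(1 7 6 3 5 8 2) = (1 7 6 3 5 4)(2 8) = [0, 7, 8, 5, 1, 4, 3, 6, 2]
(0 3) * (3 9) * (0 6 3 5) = [9, 1, 2, 6, 4, 0, 3, 7, 8, 5] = (0 9 5)(3 6)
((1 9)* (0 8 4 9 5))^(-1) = ((0 8 4 9 1 5))^(-1) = (0 5 1 9 4 8)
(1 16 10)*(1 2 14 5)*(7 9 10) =(1 16 7 9 10 2 14 5) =[0, 16, 14, 3, 4, 1, 6, 9, 8, 10, 2, 11, 12, 13, 5, 15, 7]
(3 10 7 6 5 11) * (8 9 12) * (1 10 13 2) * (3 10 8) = (1 8 9 12 3 13 2)(5 11 10 7 6) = [0, 8, 1, 13, 4, 11, 5, 6, 9, 12, 7, 10, 3, 2]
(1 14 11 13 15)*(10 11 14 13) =(1 13 15)(10 11) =[0, 13, 2, 3, 4, 5, 6, 7, 8, 9, 11, 10, 12, 15, 14, 1]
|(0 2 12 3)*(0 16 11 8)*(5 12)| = |(0 2 5 12 3 16 11 8)| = 8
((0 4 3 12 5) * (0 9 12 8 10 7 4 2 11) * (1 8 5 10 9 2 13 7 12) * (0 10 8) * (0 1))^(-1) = ((0 13 7 4 3 5 2 11 10 12 8 9))^(-1) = (0 9 8 12 10 11 2 5 3 4 7 13)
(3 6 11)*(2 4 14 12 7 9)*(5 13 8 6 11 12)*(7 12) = (2 4 14 5 13 8 6 7 9)(3 11) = [0, 1, 4, 11, 14, 13, 7, 9, 6, 2, 10, 3, 12, 8, 5]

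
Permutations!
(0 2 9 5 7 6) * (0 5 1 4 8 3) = (0 2 9 1 4 8 3)(5 7 6) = [2, 4, 9, 0, 8, 7, 5, 6, 3, 1]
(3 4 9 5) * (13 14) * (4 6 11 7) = [0, 1, 2, 6, 9, 3, 11, 4, 8, 5, 10, 7, 12, 14, 13] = (3 6 11 7 4 9 5)(13 14)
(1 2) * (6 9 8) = (1 2)(6 9 8) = [0, 2, 1, 3, 4, 5, 9, 7, 6, 8]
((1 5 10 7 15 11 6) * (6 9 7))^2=(1 10)(5 6)(7 11)(9 15)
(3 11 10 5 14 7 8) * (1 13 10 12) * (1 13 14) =(1 14 7 8 3 11 12 13 10 5) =[0, 14, 2, 11, 4, 1, 6, 8, 3, 9, 5, 12, 13, 10, 7]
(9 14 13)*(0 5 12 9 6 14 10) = (0 5 12 9 10)(6 14 13) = [5, 1, 2, 3, 4, 12, 14, 7, 8, 10, 0, 11, 9, 6, 13]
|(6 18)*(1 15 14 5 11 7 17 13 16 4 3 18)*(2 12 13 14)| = |(1 15 2 12 13 16 4 3 18 6)(5 11 7 17 14)| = 10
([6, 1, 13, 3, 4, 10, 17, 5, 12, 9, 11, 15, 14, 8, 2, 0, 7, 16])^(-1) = [15, 1, 14, 3, 4, 7, 0, 16, 13, 9, 5, 10, 8, 2, 12, 11, 17, 6]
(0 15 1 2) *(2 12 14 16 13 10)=(0 15 1 12 14 16 13 10 2)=[15, 12, 0, 3, 4, 5, 6, 7, 8, 9, 2, 11, 14, 10, 16, 1, 13]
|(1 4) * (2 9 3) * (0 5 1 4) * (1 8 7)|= 15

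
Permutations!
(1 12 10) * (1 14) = (1 12 10 14) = [0, 12, 2, 3, 4, 5, 6, 7, 8, 9, 14, 11, 10, 13, 1]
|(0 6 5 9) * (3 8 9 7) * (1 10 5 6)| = 8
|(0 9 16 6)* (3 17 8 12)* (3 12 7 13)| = 20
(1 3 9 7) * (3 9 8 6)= (1 9 7)(3 8 6)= [0, 9, 2, 8, 4, 5, 3, 1, 6, 7]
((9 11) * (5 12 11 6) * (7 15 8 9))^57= (5 12 11 7 15 8 9 6)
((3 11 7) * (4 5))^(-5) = ((3 11 7)(4 5))^(-5) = (3 11 7)(4 5)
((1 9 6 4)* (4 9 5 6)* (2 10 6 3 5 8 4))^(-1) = (1 4 8)(2 9 6 10)(3 5)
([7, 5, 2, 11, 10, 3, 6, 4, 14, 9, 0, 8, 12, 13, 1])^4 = [0, 8, 2, 1, 4, 14, 6, 7, 3, 9, 10, 5, 12, 13, 11]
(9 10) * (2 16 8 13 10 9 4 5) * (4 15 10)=[0, 1, 16, 3, 5, 2, 6, 7, 13, 9, 15, 11, 12, 4, 14, 10, 8]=(2 16 8 13 4 5)(10 15)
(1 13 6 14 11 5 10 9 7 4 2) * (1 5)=(1 13 6 14 11)(2 5 10 9 7 4)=[0, 13, 5, 3, 2, 10, 14, 4, 8, 7, 9, 1, 12, 6, 11]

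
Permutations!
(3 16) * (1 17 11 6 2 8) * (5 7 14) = (1 17 11 6 2 8)(3 16)(5 7 14) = [0, 17, 8, 16, 4, 7, 2, 14, 1, 9, 10, 6, 12, 13, 5, 15, 3, 11]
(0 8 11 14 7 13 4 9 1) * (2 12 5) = (0 8 11 14 7 13 4 9 1)(2 12 5) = [8, 0, 12, 3, 9, 2, 6, 13, 11, 1, 10, 14, 5, 4, 7]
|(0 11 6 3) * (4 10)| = 4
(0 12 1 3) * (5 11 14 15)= (0 12 1 3)(5 11 14 15)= [12, 3, 2, 0, 4, 11, 6, 7, 8, 9, 10, 14, 1, 13, 15, 5]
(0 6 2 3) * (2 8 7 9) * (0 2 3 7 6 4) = (0 4)(2 7 9 3)(6 8) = [4, 1, 7, 2, 0, 5, 8, 9, 6, 3]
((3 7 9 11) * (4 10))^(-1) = (3 11 9 7)(4 10)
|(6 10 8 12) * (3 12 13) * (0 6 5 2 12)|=|(0 6 10 8 13 3)(2 12 5)|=6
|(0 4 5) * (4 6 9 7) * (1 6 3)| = |(0 3 1 6 9 7 4 5)| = 8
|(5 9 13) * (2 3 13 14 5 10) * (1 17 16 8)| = 12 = |(1 17 16 8)(2 3 13 10)(5 9 14)|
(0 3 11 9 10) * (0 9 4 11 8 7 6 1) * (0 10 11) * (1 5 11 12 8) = (0 3 1 10 9 12 8 7 6 5 11 4) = [3, 10, 2, 1, 0, 11, 5, 6, 7, 12, 9, 4, 8]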